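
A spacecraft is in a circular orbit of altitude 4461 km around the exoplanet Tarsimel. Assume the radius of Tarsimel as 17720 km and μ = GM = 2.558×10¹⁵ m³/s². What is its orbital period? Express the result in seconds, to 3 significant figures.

r = 17720 + 4461 = 22181 km = 2.2181×10⁷ m.
Kepler's third law: T = 2π√(r³/μ) = 2π√((2.218×10⁷)³ / 2.558×10¹⁵).
r³/μ = 4.266×10⁶ s², so T = 2π × 2.065×10³ = 1.298×10⁴ s.

T ≈ 13000 seconds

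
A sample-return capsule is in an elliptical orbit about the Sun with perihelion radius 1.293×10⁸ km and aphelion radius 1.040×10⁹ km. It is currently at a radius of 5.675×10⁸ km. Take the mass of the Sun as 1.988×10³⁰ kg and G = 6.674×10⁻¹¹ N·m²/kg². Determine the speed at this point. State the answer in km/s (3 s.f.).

μ = GM = 6.674×10⁻¹¹ × 1.988×10³⁰ = 1.327×10²⁰ m³/s².
Semi-major axis a = (r_p + r_a)/2 = 5.8465×10⁸ km = 5.846×10¹¹ m.
Vis-viva: v² = μ(2/r − 1/a) = 1.327×10²⁰ × (3.524×10⁻¹² − 1.710×10⁻¹²) = 2.407×10⁸ m²/s².
v = 15510 m/s = 15.51 km/s.

v ≈ 15.5 km/s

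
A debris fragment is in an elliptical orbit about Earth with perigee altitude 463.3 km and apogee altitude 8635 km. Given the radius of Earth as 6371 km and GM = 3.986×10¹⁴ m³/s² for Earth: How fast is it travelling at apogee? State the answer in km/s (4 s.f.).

v ≈ 4.077 km/s

r_p = 6371 + 463.3 = 6834.3 km = 6.8343×10⁶ m.
r_a = 6371 + 8635 = 15006 km = 1.5006×10⁷ m.
Semi-major axis a = (r_p + r_a)/2 = 10920 km = 1.092×10⁷ m.
Vis-viva: v² = μ(2/r − 1/a) = 3.986×10¹⁴ × (1.333×10⁻⁷ − 9.157×10⁻⁸) = 1.662×10⁷ m²/s².
v = 4077 m/s = 4.077 km/s.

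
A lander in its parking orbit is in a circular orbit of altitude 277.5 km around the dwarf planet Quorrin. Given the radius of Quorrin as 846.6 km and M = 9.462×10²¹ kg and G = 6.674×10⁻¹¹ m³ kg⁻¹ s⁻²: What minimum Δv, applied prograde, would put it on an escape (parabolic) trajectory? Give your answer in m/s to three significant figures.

Δv ≈ 310 m/s

μ = GM = 6.674×10⁻¹¹ × 9.462×10²¹ = 6.315×10¹¹ m³/s².
r = 846.6 + 277.5 = 1124.1 km = 1.1241×10⁶ m.
Circular speed v_c = √(μ/r) = 749.5 m/s.
Escape speed v_esc = √(2μ/r) = √2 × v_c = 1060 m/s.
Δv = v_esc − v_c = 310.5 m/s.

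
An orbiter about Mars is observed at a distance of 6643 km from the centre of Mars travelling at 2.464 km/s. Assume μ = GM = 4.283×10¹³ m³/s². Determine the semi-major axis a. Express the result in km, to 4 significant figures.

r = 6.643×10⁶ m.
Specific orbital energy ε = v²/2 − μ/r = (2464)²/2 − 4.283×10¹³/6.643×10⁶ = -3.412×10⁶ J/kg.
Since ε = −μ/(2a), a = −μ/(2ε) = 6.277×10⁶ m = 6276.9 km.

a ≈ 6277 km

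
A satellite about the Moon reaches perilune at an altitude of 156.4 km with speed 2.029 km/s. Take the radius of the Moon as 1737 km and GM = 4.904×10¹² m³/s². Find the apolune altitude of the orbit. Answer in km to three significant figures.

r_p = 1737 + 156.4 = 1893.4 km = 1.893×10⁶ m.
Specific energy ε = v²/2 − μ/r = -5.316×10⁵ J/kg, so a = −μ/(2ε) = 4.612×10⁶ m.
The apsides satisfy r_p + r_a = 2a, so the apolune radius is 2a − r_p = 7.331×10⁶ m = 7331.1 km.
Apolune altitude = 7331.1 − 1737 = 5594.1 km.

apolune altitude ≈ 5590 km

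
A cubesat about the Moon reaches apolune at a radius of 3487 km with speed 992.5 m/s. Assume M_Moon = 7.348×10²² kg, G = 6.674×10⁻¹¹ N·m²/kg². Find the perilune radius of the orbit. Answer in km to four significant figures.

perilune radius ≈ 1879 km

μ = GM = 6.674×10⁻¹¹ × 7.348×10²² = 4.904×10¹² m³/s².
r_a = 3.487×10⁶ m.
Specific energy ε = v²/2 − μ/r = -9.139×10⁵ J/kg, so a = −μ/(2ε) = 2.683×10⁶ m.
The apsides satisfy r_p + r_a = 2a, so the perilune radius is 2a − r_a = 1.879×10⁶ m = 1879.3 km.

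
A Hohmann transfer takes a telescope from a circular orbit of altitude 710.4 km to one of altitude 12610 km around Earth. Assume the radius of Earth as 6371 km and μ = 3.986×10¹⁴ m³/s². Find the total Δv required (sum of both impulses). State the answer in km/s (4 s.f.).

Δv_total ≈ 2.757 km/s

r₁ = 6371 + 710.4 = 7081.4 km = 7.0814×10⁶ m.
r₂ = 6371 + 12610 = 18981 km = 1.8981×10⁷ m.
Transfer ellipse a_t = (r₁ + r₂)/2 = 1.303×10⁷ m.
At r₁: circular v_c1 = √(μ/r₁) = 7503 m/s; transfer-perigee v_p = √[μ(2/r₁ − 1/a_t)] = 9055 m/s.
Δv₁ = v_p − v_c1 = 1552 m/s.
At r₂: circular v_c2 = √(μ/r₂) = 4583 m/s; transfer-apogee v_a = √[μ(2/r₂ − 1/a_t)] = 3378 m/s.
Δv₂ = v_c2 − v_a = 1204 m/s.
Total Δv = Δv₁ + Δv₂ = 2757 m/s = 2.757 km/s.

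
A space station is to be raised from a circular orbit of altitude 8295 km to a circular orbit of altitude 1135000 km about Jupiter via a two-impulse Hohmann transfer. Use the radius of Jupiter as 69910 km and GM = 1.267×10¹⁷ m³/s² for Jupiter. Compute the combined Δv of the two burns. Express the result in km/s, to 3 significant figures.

r₁ = 69910 + 8295 = 78205 km = 7.8205×10⁷ m.
r₂ = 69910 + 1135000 = 1204900 km = 1.2049×10⁹ m.
Transfer ellipse a_t = (r₁ + r₂)/2 = 6.416×10⁸ m.
At r₁: circular v_c1 = √(μ/r₁) = 40250 m/s; transfer-perijove v_p = √[μ(2/r₁ − 1/a_t)] = 55160 m/s.
Δv₁ = v_p − v_c1 = 14910 m/s.
At r₂: circular v_c2 = √(μ/r₂) = 10250 m/s; transfer-apojove v_a = √[μ(2/r₂ − 1/a_t)] = 3580 m/s.
Δv₂ = v_c2 − v_a = 6674 m/s.
Total Δv = Δv₁ + Δv₂ = 21580 m/s = 21.58 km/s.

Δv_total ≈ 21.6 km/s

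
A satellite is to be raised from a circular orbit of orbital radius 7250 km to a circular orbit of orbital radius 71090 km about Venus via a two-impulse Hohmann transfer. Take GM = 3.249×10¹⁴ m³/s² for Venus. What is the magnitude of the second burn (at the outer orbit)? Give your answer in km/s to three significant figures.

Δv ≈ 1.22 km/s

r₁ = 7250 km = 7.250×10⁶ m.
r₂ = 71090 km = 7.109×10⁷ m.
Transfer ellipse a_t = (r₁ + r₂)/2 = 3.917×10⁷ m.
At r₁: circular v_c1 = √(μ/r₁) = 6694 m/s; transfer-periapsis v_p = √[μ(2/r₁ − 1/a_t)] = 9018 m/s.
At r₂: circular v_c2 = √(μ/r₂) = 2138 m/s; transfer-apoapsis v_a = √[μ(2/r₂ − 1/a_t)] = 919.7 m/s.
Δv₂ = v_c2 − v_a = 1218 m/s.
= 1.218 km/s.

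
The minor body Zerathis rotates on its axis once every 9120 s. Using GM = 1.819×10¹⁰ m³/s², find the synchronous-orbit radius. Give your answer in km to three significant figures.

A synchronous orbit has period T, so by Kepler's third law a = (μT²/4π²)^(1/3).
μT²/4π² = 1.819×10¹⁰ × (9.120×10³)² / 39.48 = 3.832×10¹⁶ m³.
a = 3.371×10⁵ m = 337.15 km.

r_sync ≈ 337 km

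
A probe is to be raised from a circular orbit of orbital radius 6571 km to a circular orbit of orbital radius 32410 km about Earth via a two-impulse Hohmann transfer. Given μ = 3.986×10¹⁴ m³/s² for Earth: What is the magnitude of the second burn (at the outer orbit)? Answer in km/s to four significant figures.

r₁ = 6571 km = 6.571×10⁶ m.
r₂ = 32410 km = 3.241×10⁷ m.
Transfer ellipse a_t = (r₁ + r₂)/2 = 1.949×10⁷ m.
At r₁: circular v_c1 = √(μ/r₁) = 7788 m/s; transfer-perigee v_p = √[μ(2/r₁ − 1/a_t)] = 10040 m/s.
At r₂: circular v_c2 = √(μ/r₂) = 3507 m/s; transfer-apogee v_a = √[μ(2/r₂ − 1/a_t)] = 2036 m/s.
Δv₂ = v_c2 − v_a = 1471 m/s.
= 1.471 km/s.

Δv ≈ 1.471 km/s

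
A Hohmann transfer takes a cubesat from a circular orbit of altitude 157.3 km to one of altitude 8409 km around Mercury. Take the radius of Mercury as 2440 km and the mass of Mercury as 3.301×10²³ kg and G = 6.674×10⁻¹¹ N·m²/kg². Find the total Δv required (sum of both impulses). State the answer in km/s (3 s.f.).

Δv_total ≈ 1.33 km/s

μ = GM = 6.674×10⁻¹¹ × 3.301×10²³ = 2.203×10¹³ m³/s².
r₁ = 2440 + 157.3 = 2597.3 km = 2.5973×10⁶ m.
r₂ = 2440 + 8409 = 10849 km = 1.0849×10⁷ m.
Transfer ellipse a_t = (r₁ + r₂)/2 = 6.723×10⁶ m.
At r₁: circular v_c1 = √(μ/r₁) = 2912 m/s; transfer-periherm v_p = √[μ(2/r₁ − 1/a_t)] = 3700 m/s.
Δv₁ = v_p − v_c1 = 787.2 m/s.
At r₂: circular v_c2 = √(μ/r₂) = 1425 m/s; transfer-apoherm v_a = √[μ(2/r₂ − 1/a_t)] = 885.7 m/s.
Δv₂ = v_c2 − v_a = 539.3 m/s.
Total Δv = Δv₁ + Δv₂ = 1327 m/s = 1.327 km/s.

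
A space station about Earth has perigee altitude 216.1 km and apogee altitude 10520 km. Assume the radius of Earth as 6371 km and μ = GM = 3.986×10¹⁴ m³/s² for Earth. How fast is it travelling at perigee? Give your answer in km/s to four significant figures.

r_p = 6371 + 216.1 = 6587.1 km = 6.5871×10⁶ m.
r_a = 6371 + 10520 = 16891 km = 1.6891×10⁷ m.
Semi-major axis a = (r_p + r_a)/2 = 11739 km = 1.174×10⁷ m.
Vis-viva: v² = μ(2/r − 1/a) = 3.986×10¹⁴ × (3.036×10⁻⁷ − 8.519×10⁻⁸) = 8.707×10⁷ m²/s².
v = 9331 m/s = 9.331 km/s.

v ≈ 9.331 km/s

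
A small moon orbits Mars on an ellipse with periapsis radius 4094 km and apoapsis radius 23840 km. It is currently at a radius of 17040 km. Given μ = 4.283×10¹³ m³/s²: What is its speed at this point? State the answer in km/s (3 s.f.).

Semi-major axis a = (r_p + r_a)/2 = 13967 km = 1.397×10⁷ m.
Vis-viva: v² = μ(2/r − 1/a) = 4.283×10¹³ × (1.174×10⁻⁷ − 7.160×10⁻⁸) = 1.960×10⁶ m²/s².
v = 1400 m/s = 1.400 km/s.

v ≈ 1.40 km/s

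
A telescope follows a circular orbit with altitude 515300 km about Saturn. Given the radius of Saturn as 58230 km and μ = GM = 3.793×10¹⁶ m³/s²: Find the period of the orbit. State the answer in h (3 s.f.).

r = 58230 + 515300 = 573530 km = 5.7353×10⁸ m.
Kepler's third law: T = 2π√(r³/μ) = 2π√((5.735×10⁸)³ / 3.793×10¹⁶).
r³/μ = 4.974×10⁹ s², so T = 2π × 7.052×10⁴ = 4.431×10⁵ s.
Converting: 4.431×10⁵ s ÷ 3600 = 123.1 h.

T ≈ 123 h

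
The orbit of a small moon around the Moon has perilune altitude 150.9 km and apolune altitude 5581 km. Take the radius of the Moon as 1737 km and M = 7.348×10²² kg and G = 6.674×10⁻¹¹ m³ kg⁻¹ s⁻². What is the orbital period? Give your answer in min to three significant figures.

T ≈ 467 min

μ = GM = 6.674×10⁻¹¹ × 7.348×10²² = 4.904×10¹² m³/s².
r_p = 1737 + 150.9 = 1887.9 km = 1.8879×10⁶ m.
r_a = 1737 + 5581 = 7318.0 km = 7.3180×10⁶ m.
Semi-major axis a = (r_p + r_a)/2 = (1887.9 + 7318.0)/2 = 4602.9 km = 4.603×10⁶ m.
By Kepler's third law T = 2π√(a³/μ) = 2π × 4.459×10³ = 2.802×10⁴ s.
= 467.0 min.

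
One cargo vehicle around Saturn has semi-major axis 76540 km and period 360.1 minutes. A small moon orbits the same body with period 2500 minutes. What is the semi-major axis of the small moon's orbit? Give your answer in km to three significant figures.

a₂ ≈ 2.79×10⁵ km

Kepler's third law: a³ ∝ T², so a₂ = a₁ (T₂/T₁)^(2/3).
T₂/T₁ = 6.943, (T₂/T₁)^(2/3) = 3.639.
a₂ = 76540 × 3.639 = 2.785×10⁵ km.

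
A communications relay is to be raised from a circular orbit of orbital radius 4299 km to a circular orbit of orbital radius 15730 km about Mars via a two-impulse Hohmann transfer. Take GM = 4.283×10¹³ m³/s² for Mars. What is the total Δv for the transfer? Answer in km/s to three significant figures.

Δv_total ≈ 1.37 km/s

r₁ = 4299 km = 4.299×10⁶ m.
r₂ = 15730 km = 1.573×10⁷ m.
Transfer ellipse a_t = (r₁ + r₂)/2 = 1.001×10⁷ m.
At r₁: circular v_c1 = √(μ/r₁) = 3156 m/s; transfer-periapsis v_p = √[μ(2/r₁ − 1/a_t)] = 3956 m/s.
Δv₁ = v_p − v_c1 = 799.5 m/s.
At r₂: circular v_c2 = √(μ/r₂) = 1650 m/s; transfer-apoapsis v_a = √[μ(2/r₂ − 1/a_t)] = 1081 m/s.
Δv₂ = v_c2 − v_a = 569.0 m/s.
Total Δv = Δv₁ + Δv₂ = 1368 m/s = 1.368 km/s.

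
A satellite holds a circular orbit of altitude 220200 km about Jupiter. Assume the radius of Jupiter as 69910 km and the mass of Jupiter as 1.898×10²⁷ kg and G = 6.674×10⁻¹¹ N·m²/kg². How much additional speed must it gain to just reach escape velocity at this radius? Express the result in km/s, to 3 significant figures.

μ = GM = 6.674×10⁻¹¹ × 1.898×10²⁷ = 1.267×10¹⁷ m³/s².
r = 69910 + 220200 = 290110 km = 2.9011×10⁸ m.
Circular speed v_c = √(μ/r) = 20900 m/s.
Escape speed v_esc = √(2μ/r) = √2 × v_c = 29550 m/s.
Δv = v_esc − v_c = 8655 m/s = 8.655 km/s.

Δv ≈ 8.66 km/s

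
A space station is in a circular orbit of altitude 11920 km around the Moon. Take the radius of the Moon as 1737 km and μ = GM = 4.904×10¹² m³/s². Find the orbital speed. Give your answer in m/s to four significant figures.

r = 1737 + 11920 = 13657 km = 1.3657×10⁷ m.
For a circular orbit v = √(μ/r) = √(4.904×10¹² / 1.366×10⁷) = √(3.591×10⁵) = 599.2 m/s.

v ≈ 599.2 m/s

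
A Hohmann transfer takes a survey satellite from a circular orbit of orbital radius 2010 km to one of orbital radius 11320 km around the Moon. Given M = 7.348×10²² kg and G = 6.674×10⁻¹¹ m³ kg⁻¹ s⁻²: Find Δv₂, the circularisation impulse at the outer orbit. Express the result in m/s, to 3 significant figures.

μ = GM = 6.674×10⁻¹¹ × 7.348×10²² = 4.904×10¹² m³/s².
r₁ = 2010 km = 2.010×10⁶ m.
r₂ = 11320 km = 1.132×10⁷ m.
Transfer ellipse a_t = (r₁ + r₂)/2 = 6.665×10⁶ m.
At r₁: circular v_c1 = √(μ/r₁) = 1562 m/s; transfer-perilune v_p = √[μ(2/r₁ − 1/a_t)] = 2036 m/s.
At r₂: circular v_c2 = √(μ/r₂) = 658.2 m/s; transfer-apolune v_a = √[μ(2/r₂ − 1/a_t)] = 361.5 m/s.
Δv₂ = v_c2 − v_a = 296.7 m/s.

Δv ≈ 297 m/s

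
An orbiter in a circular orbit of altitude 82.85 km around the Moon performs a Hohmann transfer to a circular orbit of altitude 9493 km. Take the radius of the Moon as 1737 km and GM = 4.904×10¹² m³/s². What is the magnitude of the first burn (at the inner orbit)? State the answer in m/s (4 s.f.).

r₁ = 1737 + 82.85 = 1819.8 km = 1.8198×10⁶ m.
r₂ = 1737 + 9493 = 11230 km = 1.1230×10⁷ m.
Transfer ellipse a_t = (r₁ + r₂)/2 = 6.525×10⁶ m.
At r₁: circular v_c1 = √(μ/r₁) = 1642 m/s; transfer-perilune v_p = √[μ(2/r₁ − 1/a_t)] = 2154 m/s.
Δv₁ = v_p − v_c1 = 512.0 m/s.

Δv ≈ 512.0 m/s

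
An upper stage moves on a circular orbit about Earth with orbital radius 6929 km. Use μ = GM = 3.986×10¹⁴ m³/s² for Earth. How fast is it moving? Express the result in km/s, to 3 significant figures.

r = 6929 km = 6.929×10⁶ m.
For a circular orbit v = √(μ/r) = √(3.986×10¹⁴ / 6.929×10⁶) = √(5.753×10⁷) = 7585 m/s.
That is 7.585 km/s.

v ≈ 7.58 km/s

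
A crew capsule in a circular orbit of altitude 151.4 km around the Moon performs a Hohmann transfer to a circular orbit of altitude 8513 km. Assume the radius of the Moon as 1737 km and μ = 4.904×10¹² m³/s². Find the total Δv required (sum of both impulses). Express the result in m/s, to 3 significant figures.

r₁ = 1737 + 151.4 = 1888.4 km = 1.8884×10⁶ m.
r₂ = 1737 + 8513 = 10250 km = 1.0250×10⁷ m.
Transfer ellipse a_t = (r₁ + r₂)/2 = 6.069×10⁶ m.
At r₁: circular v_c1 = √(μ/r₁) = 1611 m/s; transfer-perilune v_p = √[μ(2/r₁ − 1/a_t)] = 2094 m/s.
Δv₁ = v_p − v_c1 = 482.7 m/s.
At r₂: circular v_c2 = √(μ/r₂) = 691.7 m/s; transfer-apolune v_a = √[μ(2/r₂ − 1/a_t)] = 385.8 m/s.
Δv₂ = v_c2 − v_a = 305.9 m/s.
Total Δv = Δv₁ + Δv₂ = 788.6 m/s.

Δv_total ≈ 789 m/s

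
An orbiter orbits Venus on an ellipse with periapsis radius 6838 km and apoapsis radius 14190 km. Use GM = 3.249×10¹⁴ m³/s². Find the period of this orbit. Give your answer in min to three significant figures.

T ≈ 198 min

Semi-major axis a = (r_p + r_a)/2 = (6838.0 + 14190)/2 = 10514 km = 1.051×10⁷ m.
By Kepler's third law T = 2π√(a³/μ) = 2π × 1.891×10³ = 1.188×10⁴ s.
= 198.1 min.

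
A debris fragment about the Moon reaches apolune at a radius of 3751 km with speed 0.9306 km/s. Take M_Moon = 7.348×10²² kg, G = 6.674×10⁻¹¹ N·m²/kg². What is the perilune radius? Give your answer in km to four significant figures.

perilune radius ≈ 1858 km

μ = GM = 6.674×10⁻¹¹ × 7.348×10²² = 4.904×10¹² m³/s².
r_a = 3.751×10⁶ m.
Specific energy ε = v²/2 − μ/r = -8.744×10⁵ J/kg, so a = −μ/(2ε) = 2.804×10⁶ m.
The apsides satisfy r_p + r_a = 2a, so the perilune radius is 2a − r_a = 1.858×10⁶ m = 1857.5 km.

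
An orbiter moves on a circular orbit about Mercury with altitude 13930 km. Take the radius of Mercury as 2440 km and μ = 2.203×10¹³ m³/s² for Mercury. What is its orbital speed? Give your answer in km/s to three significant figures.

v ≈ 1.16 km/s

r = 2440 + 13930 = 16370 km = 1.6370×10⁷ m.
For a circular orbit v = √(μ/r) = √(2.203×10¹³ / 1.637×10⁷) = √(1.346×10⁶) = 1160 m/s.
That is 1.160 km/s.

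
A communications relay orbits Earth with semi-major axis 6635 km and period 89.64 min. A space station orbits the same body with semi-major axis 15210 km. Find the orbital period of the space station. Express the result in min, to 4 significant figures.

Kepler's third law: T² ∝ a³, so T₂ = T₁ (a₂/a₁)^(3/2).
a₂/a₁ = 2.292, (a₂/a₁)^(3/2) = 3.471.
T₂ = 89.64 × 3.471 = 311.1 min.

T₂ ≈ 311.1 min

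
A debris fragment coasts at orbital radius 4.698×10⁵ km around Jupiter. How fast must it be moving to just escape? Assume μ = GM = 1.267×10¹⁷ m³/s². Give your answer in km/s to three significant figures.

r = 4.698×10⁵ km = 4.698×10⁸ m.
Escape speed v_esc = √(2μ/r) = √(2 × 1.267×10¹⁷ / 4.698×10⁸) = √(5.394×10⁸) = 23220 m/s.
= 23.22 km/s.

v_esc ≈ 23.2 km/s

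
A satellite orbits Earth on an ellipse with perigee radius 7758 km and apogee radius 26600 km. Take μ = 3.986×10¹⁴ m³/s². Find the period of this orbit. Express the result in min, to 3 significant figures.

Semi-major axis a = (r_p + r_a)/2 = (7758.0 + 26600)/2 = 17179 km = 1.718×10⁷ m.
By Kepler's third law T = 2π√(a³/μ) = 2π × 3.566×10³ = 2.241×10⁴ s.
= 373.5 min.

T ≈ 373 min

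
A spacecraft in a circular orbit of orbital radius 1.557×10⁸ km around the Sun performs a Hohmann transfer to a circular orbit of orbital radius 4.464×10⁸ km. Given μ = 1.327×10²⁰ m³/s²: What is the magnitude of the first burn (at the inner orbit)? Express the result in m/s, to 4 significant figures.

r₁ = 1.557×10⁸ km = 1.557×10¹¹ m.
r₂ = 4.464×10⁸ km = 4.464×10¹¹ m.
Transfer ellipse a_t = (r₁ + r₂)/2 = 3.010×10¹¹ m.
At r₁: circular v_c1 = √(μ/r₁) = 29190 m/s; transfer-perihelion v_p = √[μ(2/r₁ − 1/a_t)] = 35550 m/s.
Δv₁ = v_p − v_c1 = 6356 m/s.

Δv ≈ 6356 m/s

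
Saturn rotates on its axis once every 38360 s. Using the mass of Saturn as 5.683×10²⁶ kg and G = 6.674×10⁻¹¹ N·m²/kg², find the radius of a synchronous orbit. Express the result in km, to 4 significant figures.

μ = GM = 6.674×10⁻¹¹ × 5.683×10²⁶ = 3.793×10¹⁶ m³/s².
A synchronous orbit has period T, so by Kepler's third law a = (μT²/4π²)^(1/3).
μT²/4π² = 3.793×10¹⁶ × (3.836×10⁴)² / 39.48 = 1.414×10²⁴ m³.
a = 1.122×10⁸ m = 1.1223×10⁵ km.

r_sync ≈ 1.122×10⁵ km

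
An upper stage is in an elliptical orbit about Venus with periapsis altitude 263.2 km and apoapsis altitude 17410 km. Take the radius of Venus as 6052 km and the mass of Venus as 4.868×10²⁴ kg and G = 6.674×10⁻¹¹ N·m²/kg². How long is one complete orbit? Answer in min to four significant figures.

μ = GM = 6.674×10⁻¹¹ × 4.868×10²⁴ = 3.249×10¹⁴ m³/s².
r_p = 6052 + 263.2 = 6315.2 km = 6.3152×10⁶ m.
r_a = 6052 + 17410 = 23462 km = 2.3462×10⁷ m.
Semi-major axis a = (r_p + r_a)/2 = (6315.2 + 23462)/2 = 14889 km = 1.489×10⁷ m.
By Kepler's third law T = 2π√(a³/μ) = 2π × 3.187×10³ = 2.003×10⁴ s.
= 333.8 min.

T ≈ 333.8 min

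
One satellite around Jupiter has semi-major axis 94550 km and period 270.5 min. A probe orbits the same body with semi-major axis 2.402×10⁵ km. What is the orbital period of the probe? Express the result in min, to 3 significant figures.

Kepler's third law: T² ∝ a³, so T₂ = T₁ (a₂/a₁)^(3/2).
a₂/a₁ = 2.540, (a₂/a₁)^(3/2) = 4.049.
T₂ = 270.5 × 4.049 = 1095 min.

T₂ ≈ 1100 min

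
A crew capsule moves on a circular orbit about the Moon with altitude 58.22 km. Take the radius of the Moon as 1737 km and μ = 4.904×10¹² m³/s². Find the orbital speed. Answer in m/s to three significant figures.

v ≈ 1650 m/s

r = 1737 + 58.22 = 1795.2 km = 1.7952×10⁶ m.
For a circular orbit v = √(μ/r) = √(4.904×10¹² / 1.795×10⁶) = √(2.732×10⁶) = 1653 m/s.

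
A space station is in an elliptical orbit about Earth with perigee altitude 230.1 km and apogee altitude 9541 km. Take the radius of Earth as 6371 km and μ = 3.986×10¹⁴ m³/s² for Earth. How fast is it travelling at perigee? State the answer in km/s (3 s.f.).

v ≈ 9.24 km/s

r_p = 6371 + 230.1 = 6601.1 km = 6.6011×10⁶ m.
r_a = 6371 + 9541 = 15912 km = 1.5912×10⁷ m.
Semi-major axis a = (r_p + r_a)/2 = 11257 km = 1.126×10⁷ m.
Vis-viva: v² = μ(2/r − 1/a) = 3.986×10¹⁴ × (3.030×10⁻⁷ − 8.884×10⁻⁸) = 8.536×10⁷ m²/s².
v = 9239 m/s = 9.239 km/s.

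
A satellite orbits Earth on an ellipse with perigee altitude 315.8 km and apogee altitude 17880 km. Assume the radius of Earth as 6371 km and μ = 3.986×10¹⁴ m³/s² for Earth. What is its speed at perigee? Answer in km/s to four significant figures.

r_p = 6371 + 315.8 = 6686.8 km = 6.6868×10⁶ m.
r_a = 6371 + 17880 = 24251 km = 2.4251×10⁷ m.
Semi-major axis a = (r_p + r_a)/2 = 15469 km = 1.547×10⁷ m.
Vis-viva: v² = μ(2/r − 1/a) = 3.986×10¹⁴ × (2.991×10⁻⁷ − 6.465×10⁻⁸) = 9.345×10⁷ m²/s².
v = 9667 m/s = 9.667 km/s.

v ≈ 9.667 km/s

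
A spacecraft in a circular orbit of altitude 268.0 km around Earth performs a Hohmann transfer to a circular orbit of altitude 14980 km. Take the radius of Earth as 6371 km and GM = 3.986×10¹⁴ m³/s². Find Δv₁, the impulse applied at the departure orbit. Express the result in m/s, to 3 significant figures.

Δv ≈ 1820 m/s

r₁ = 6371 + 268.0 = 6639.0 km = 6.6390×10⁶ m.
r₂ = 6371 + 14980 = 21351 km = 2.1351×10⁷ m.
Transfer ellipse a_t = (r₁ + r₂)/2 = 1.400×10⁷ m.
At r₁: circular v_c1 = √(μ/r₁) = 7748 m/s; transfer-perigee v_p = √[μ(2/r₁ − 1/a_t)] = 9571 m/s.
Δv₁ = v_p − v_c1 = 1822 m/s.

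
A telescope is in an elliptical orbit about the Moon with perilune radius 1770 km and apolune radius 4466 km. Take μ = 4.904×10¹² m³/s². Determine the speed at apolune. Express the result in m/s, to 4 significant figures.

Semi-major axis a = (r_p + r_a)/2 = 3118.0 km = 3.118×10⁶ m.
Vis-viva: v² = μ(2/r − 1/a) = 4.904×10¹² × (4.478×10⁻⁷ − 3.207×10⁻⁷) = 6.233×10⁵ m²/s².
v = 789.5 m/s.

v ≈ 789.5 m/s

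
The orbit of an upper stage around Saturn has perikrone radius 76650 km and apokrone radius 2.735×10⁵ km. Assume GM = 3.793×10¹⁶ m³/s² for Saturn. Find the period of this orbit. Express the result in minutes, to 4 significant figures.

T ≈ 1246 minutes

Semi-major axis a = (r_p + r_a)/2 = (76650 + 2.7350×10⁵)/2 = 1.7508×10⁵ km = 1.751×10⁸ m.
By Kepler's third law T = 2π√(a³/μ) = 2π × 1.189×10⁴ = 7.474×10⁴ s.
= 1246 minutes.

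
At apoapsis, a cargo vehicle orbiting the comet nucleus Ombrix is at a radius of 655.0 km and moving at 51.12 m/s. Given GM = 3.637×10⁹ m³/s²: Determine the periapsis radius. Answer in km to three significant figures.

r_a = 6.550×10⁵ m.
Specific energy ε = v²/2 − μ/r = -4.246×10³ J/kg, so a = −μ/(2ε) = 4.283×10⁵ m.
The apsides satisfy r_p + r_a = 2a, so the periapsis radius is 2a − r_a = 2.016×10⁵ m = 201.56 km.

periapsis radius ≈ 202 km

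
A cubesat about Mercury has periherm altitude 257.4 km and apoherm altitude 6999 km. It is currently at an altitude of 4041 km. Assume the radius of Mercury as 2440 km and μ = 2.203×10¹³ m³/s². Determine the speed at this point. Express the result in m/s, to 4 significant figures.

r_p = 2440 + 257.4 = 2697.4 km = 2.6974×10⁶ m.
r_a = 2440 + 6999 = 9439.0 km = 9.4390×10⁶ m.
r = 2440 + 4041 = 6481.0 km = 6.481×10⁶ m.
Semi-major axis a = (r_p + r_a)/2 = 6068.2 km = 6.068×10⁶ m.
Vis-viva: v² = μ(2/r − 1/a) = 2.203×10¹³ × (3.086×10⁻⁷ − 1.648×10⁻⁷) = 3.168×10⁶ m²/s².
v = 1780 m/s.

v ≈ 1780 m/s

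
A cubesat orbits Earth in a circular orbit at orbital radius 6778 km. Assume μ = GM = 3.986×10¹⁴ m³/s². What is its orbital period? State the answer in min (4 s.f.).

T ≈ 92.56 min

r = 6778 km = 6.778×10⁶ m.
Kepler's third law: T = 2π√(r³/μ) = 2π√((6.778×10⁶)³ / 3.986×10¹⁴).
r³/μ = 7.812×10⁵ s², so T = 2π × 8.839×10² = 5.553×10³ s.
Converting: 5.553×10³ s ÷ 60.00 = 92.56 min.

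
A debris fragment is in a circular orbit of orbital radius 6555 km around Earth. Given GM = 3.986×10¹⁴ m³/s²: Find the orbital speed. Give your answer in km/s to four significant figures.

v ≈ 7.798 km/s

r = 6555 km = 6.555×10⁶ m.
For a circular orbit v = √(μ/r) = √(3.986×10¹⁴ / 6.555×10⁶) = √(6.081×10⁷) = 7798 m/s.
That is 7.798 km/s.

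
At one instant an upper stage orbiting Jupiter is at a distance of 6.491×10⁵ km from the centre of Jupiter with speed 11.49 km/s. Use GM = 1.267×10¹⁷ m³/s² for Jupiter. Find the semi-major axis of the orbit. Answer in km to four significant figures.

a ≈ 4.904×10⁵ km

r = 6.491×10⁸ m.
Specific orbital energy ε = v²/2 − μ/r = (11490)²/2 − 1.267×10¹⁷/6.491×10⁸ = -1.292×10⁸ J/kg.
Since ε = −μ/(2a), a = −μ/(2ε) = 4.904×10⁸ m = 4.9039×10⁵ km.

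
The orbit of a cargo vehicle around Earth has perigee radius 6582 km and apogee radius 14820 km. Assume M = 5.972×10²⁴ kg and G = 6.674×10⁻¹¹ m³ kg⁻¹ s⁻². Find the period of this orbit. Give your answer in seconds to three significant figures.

μ = GM = 6.674×10⁻¹¹ × 5.972×10²⁴ = 3.986×10¹⁴ m³/s².
Semi-major axis a = (r_p + r_a)/2 = (6582.0 + 14820)/2 = 10701 km = 1.070×10⁷ m.
By Kepler's third law T = 2π√(a³/μ) = 2π × 1.753×10³ = 1.102×10⁴ s.

T ≈ 11000 seconds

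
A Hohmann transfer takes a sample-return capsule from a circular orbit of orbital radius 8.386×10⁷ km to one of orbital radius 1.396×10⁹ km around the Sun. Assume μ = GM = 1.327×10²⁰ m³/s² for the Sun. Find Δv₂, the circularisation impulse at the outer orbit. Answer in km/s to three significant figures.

Δv ≈ 6.47 km/s

r₁ = 8.386×10⁷ km = 8.386×10¹⁰ m.
r₂ = 1.396×10⁹ km = 1.396×10¹² m.
Transfer ellipse a_t = (r₁ + r₂)/2 = 7.399×10¹¹ m.
At r₁: circular v_c1 = √(μ/r₁) = 39780 m/s; transfer-perihelion v_p = √[μ(2/r₁ − 1/a_t)] = 54640 m/s.
At r₂: circular v_c2 = √(μ/r₂) = 9750 m/s; transfer-aphelion v_a = √[μ(2/r₂ − 1/a_t)] = 3282 m/s.
Δv₂ = v_c2 − v_a = 6467 m/s.
= 6.467 km/s.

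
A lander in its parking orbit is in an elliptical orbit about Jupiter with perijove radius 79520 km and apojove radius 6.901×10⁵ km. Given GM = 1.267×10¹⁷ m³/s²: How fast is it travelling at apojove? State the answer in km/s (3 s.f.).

Semi-major axis a = (r_p + r_a)/2 = 3.8481×10⁵ km = 3.848×10⁸ m.
Vis-viva: v² = μ(2/r − 1/a) = 1.267×10¹⁷ × (2.898×10⁻⁹ − 2.599×10⁻⁹) = 3.794×10⁷ m²/s².
v = 6160 m/s = 6.160 km/s.

v ≈ 6.16 km/s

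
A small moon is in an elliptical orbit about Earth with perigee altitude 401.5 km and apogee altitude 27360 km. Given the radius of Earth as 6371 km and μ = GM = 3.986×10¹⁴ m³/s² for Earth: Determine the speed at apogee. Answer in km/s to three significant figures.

r_p = 6371 + 401.5 = 6772.5 km = 6.7725×10⁶ m.
r_a = 6371 + 27360 = 33731 km = 3.3731×10⁷ m.
Semi-major axis a = (r_p + r_a)/2 = 20252 km = 2.025×10⁷ m.
Vis-viva: v² = μ(2/r − 1/a) = 3.986×10¹⁴ × (5.929×10⁻⁸ − 4.938×10⁻⁸) = 3.952×10⁶ m²/s².
v = 1988 m/s = 1.988 km/s.

v ≈ 1.99 km/s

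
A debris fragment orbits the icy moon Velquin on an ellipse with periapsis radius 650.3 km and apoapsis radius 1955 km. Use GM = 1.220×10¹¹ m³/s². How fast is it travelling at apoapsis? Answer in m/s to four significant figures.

Semi-major axis a = (r_p + r_a)/2 = 1302.7 km = 1.303×10⁶ m.
Vis-viva: v² = μ(2/r − 1/a) = 1.220×10¹¹ × (1.023×10⁻⁶ − 7.677×10⁻⁷) = 3.115×10⁴ m²/s².
v = 176.5 m/s.

v ≈ 176.5 m/s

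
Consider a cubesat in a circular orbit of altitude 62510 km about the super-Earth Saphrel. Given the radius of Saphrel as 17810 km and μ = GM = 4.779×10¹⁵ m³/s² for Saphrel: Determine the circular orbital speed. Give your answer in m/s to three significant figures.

r = 17810 + 62510 = 80320 km = 8.0320×10⁷ m.
For a circular orbit v = √(μ/r) = √(4.779×10¹⁵ / 8.032×10⁷) = √(5.950×10⁷) = 7714 m/s.

v ≈ 7710 m/s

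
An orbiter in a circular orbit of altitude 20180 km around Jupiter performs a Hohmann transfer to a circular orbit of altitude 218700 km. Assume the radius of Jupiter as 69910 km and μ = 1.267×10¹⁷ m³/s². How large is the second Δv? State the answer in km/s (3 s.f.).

r₁ = 69910 + 20180 = 90090 km = 9.0090×10⁷ m.
r₂ = 69910 + 218700 = 288610 km = 2.8861×10⁸ m.
Transfer ellipse a_t = (r₁ + r₂)/2 = 1.894×10⁸ m.
At r₁: circular v_c1 = √(μ/r₁) = 37500 m/s; transfer-perijove v_p = √[μ(2/r₁ − 1/a_t)] = 46300 m/s.
At r₂: circular v_c2 = √(μ/r₂) = 20950 m/s; transfer-apojove v_a = √[μ(2/r₂ − 1/a_t)] = 14450 m/s.
Δv₂ = v_c2 − v_a = 6500 m/s.
= 6.500 km/s.

Δv ≈ 6.50 km/s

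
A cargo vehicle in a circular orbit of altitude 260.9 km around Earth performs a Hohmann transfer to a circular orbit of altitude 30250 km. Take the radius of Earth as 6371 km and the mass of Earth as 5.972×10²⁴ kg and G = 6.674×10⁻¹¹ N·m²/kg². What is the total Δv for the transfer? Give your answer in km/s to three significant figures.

Δv_total ≈ 3.81 km/s

μ = GM = 6.674×10⁻¹¹ × 5.972×10²⁴ = 3.986×10¹⁴ m³/s².
r₁ = 6371 + 260.9 = 6631.9 km = 6.6319×10⁶ m.
r₂ = 6371 + 30250 = 36621 km = 3.6621×10⁷ m.
Transfer ellipse a_t = (r₁ + r₂)/2 = 2.163×10⁷ m.
At r₁: circular v_c1 = √(μ/r₁) = 7752 m/s; transfer-perigee v_p = √[μ(2/r₁ − 1/a_t)] = 10090 m/s.
Δv₁ = v_p − v_c1 = 2336 m/s.
At r₂: circular v_c2 = √(μ/r₂) = 3299 m/s; transfer-apogee v_a = √[μ(2/r₂ − 1/a_t)] = 1827 m/s.
Δv₂ = v_c2 − v_a = 1472 m/s.
Total Δv = Δv₁ + Δv₂ = 3808 m/s = 3.808 km/s.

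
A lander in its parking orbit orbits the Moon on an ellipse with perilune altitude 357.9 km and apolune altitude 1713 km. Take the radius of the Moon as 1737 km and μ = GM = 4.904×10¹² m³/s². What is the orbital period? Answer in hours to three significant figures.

r_p = 1737 + 357.9 = 2094.9 km = 2.0949×10⁶ m.
r_a = 1737 + 1713 = 3450.0 km = 3.4500×10⁶ m.
Semi-major axis a = (r_p + r_a)/2 = (2094.9 + 3450.0)/2 = 2772.4 km = 2.772×10⁶ m.
By Kepler's third law T = 2π√(a³/μ) = 2π × 2.085×10³ = 1.310×10⁴ s.
= 3.638 hours.

T ≈ 3.64 hours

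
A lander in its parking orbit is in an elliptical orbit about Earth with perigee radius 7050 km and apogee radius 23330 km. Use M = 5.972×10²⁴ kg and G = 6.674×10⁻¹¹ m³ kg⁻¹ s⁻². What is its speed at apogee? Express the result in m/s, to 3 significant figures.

v ≈ 2820 m/s

μ = GM = 6.674×10⁻¹¹ × 5.972×10²⁴ = 3.986×10¹⁴ m³/s².
Semi-major axis a = (r_p + r_a)/2 = 15190 km = 1.519×10⁷ m.
Vis-viva: v² = μ(2/r − 1/a) = 3.986×10¹⁴ × (8.573×10⁻⁸ − 6.583×10⁻⁸) = 7.929×10⁶ m²/s².
v = 2816 m/s.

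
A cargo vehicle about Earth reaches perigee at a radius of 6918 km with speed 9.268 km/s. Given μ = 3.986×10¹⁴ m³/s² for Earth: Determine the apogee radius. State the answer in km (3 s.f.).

apogee radius ≈ 20300 km

r_p = 6.918×10⁶ m.
Specific energy ε = v²/2 − μ/r = -1.467×10⁷ J/kg, so a = −μ/(2ε) = 1.359×10⁷ m.
The apsides satisfy r_p + r_a = 2a, so the apogee radius is 2a − r_p = 2.025×10⁷ m = 20253 km.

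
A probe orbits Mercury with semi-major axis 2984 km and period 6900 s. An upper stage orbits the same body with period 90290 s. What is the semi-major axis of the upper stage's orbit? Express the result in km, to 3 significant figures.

Kepler's third law: a³ ∝ T², so a₂ = a₁ (T₂/T₁)^(2/3).
T₂/T₁ = 13.09, (T₂/T₁)^(2/3) = 5.553.
a₂ = 2984 × 5.553 = 16570 km.

a₂ ≈ 16600 km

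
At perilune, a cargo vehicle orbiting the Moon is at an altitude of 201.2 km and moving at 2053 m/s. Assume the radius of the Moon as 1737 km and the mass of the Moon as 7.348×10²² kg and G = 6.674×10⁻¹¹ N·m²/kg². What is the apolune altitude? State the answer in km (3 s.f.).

μ = GM = 6.674×10⁻¹¹ × 7.348×10²² = 4.904×10¹² m³/s².
r_p = 1737 + 201.2 = 1938.2 km = 1.938×10⁶ m.
Specific energy ε = v²/2 − μ/r = -4.228×10⁵ J/kg, so a = −μ/(2ε) = 5.799×10⁶ m.
The apsides satisfy r_p + r_a = 2a, so the apolune radius is 2a − r_p = 9.661×10⁶ m = 9660.6 km.
Apolune altitude = 9660.6 − 1737 = 7923.6 km.

apolune altitude ≈ 7920 km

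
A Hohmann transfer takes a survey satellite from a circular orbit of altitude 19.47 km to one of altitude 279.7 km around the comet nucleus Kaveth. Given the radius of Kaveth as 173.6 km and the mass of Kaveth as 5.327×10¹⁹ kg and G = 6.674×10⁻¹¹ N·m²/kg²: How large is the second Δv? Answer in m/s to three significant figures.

Δv ≈ 20.1 m/s

μ = GM = 6.674×10⁻¹¹ × 5.327×10¹⁹ = 3.555×10⁹ m³/s².
r₁ = 173.6 + 19.47 = 193.07 km = 1.9307×10⁵ m.
r₂ = 173.6 + 279.7 = 453.30 km = 4.5330×10⁵ m.
Transfer ellipse a_t = (r₁ + r₂)/2 = 3.232×10⁵ m.
At r₁: circular v_c1 = √(μ/r₁) = 135.7 m/s; transfer-periapsis v_p = √[μ(2/r₁ − 1/a_t)] = 160.7 m/s.
At r₂: circular v_c2 = √(μ/r₂) = 88.56 m/s; transfer-apoapsis v_a = √[μ(2/r₂ − 1/a_t)] = 68.45 m/s.
Δv₂ = v_c2 − v_a = 20.11 m/s.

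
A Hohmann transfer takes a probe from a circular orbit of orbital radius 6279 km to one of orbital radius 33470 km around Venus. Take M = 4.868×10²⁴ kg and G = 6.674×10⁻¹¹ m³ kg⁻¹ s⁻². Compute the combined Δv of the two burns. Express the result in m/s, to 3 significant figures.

Δv_total ≈ 3510 m/s

μ = GM = 6.674×10⁻¹¹ × 4.868×10²⁴ = 3.249×10¹⁴ m³/s².
r₁ = 6279 km = 6.279×10⁶ m.
r₂ = 33470 km = 3.347×10⁷ m.
Transfer ellipse a_t = (r₁ + r₂)/2 = 1.987×10⁷ m.
At r₁: circular v_c1 = √(μ/r₁) = 7193 m/s; transfer-periapsis v_p = √[μ(2/r₁ − 1/a_t)] = 9335 m/s.
Δv₁ = v_p − v_c1 = 2142 m/s.
At r₂: circular v_c2 = √(μ/r₂) = 3116 m/s; transfer-apoapsis v_a = √[μ(2/r₂ − 1/a_t)] = 1751 m/s.
Δv₂ = v_c2 − v_a = 1364 m/s.
Total Δv = Δv₁ + Δv₂ = 3506 m/s.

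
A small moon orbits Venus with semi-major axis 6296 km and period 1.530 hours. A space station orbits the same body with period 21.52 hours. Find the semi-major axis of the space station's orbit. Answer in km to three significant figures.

Kepler's third law: a³ ∝ T², so a₂ = a₁ (T₂/T₁)^(2/3).
T₂/T₁ = 14.07, (T₂/T₁)^(2/3) = 5.827.
a₂ = 6296 × 5.827 = 36690 km.

a₂ ≈ 36700 km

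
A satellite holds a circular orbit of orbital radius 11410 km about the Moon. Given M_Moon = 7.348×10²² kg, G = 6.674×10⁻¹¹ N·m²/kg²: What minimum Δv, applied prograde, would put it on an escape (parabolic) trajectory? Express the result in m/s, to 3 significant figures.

μ = GM = 6.674×10⁻¹¹ × 7.348×10²² = 4.904×10¹² m³/s².
r = 11410 km = 1.141×10⁷ m.
Circular speed v_c = √(μ/r) = 655.6 m/s.
Escape speed v_esc = √(2μ/r) = √2 × v_c = 927.1 m/s.
Δv = v_esc − v_c = 271.6 m/s.

Δv ≈ 272 m/s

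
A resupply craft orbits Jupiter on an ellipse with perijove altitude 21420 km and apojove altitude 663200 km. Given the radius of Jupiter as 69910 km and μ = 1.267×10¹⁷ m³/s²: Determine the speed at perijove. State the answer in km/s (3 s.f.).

v ≈ 49.7 km/s

r_p = 69910 + 21420 = 91330 km = 9.1330×10⁷ m.
r_a = 69910 + 663200 = 733110 km = 7.3311×10⁸ m.
Semi-major axis a = (r_p + r_a)/2 = 4.1222×10⁵ km = 4.122×10⁸ m.
Vis-viva: v² = μ(2/r − 1/a) = 1.267×10¹⁷ × (2.190×10⁻⁸ − 2.426×10⁻⁹) = 2.467×10⁹ m²/s².
v = 49670 m/s = 49.67 km/s.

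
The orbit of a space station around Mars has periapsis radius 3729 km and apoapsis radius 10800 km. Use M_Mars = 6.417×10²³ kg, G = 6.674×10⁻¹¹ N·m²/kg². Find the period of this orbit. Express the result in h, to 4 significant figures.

T ≈ 5.222 h

μ = GM = 6.674×10⁻¹¹ × 6.417×10²³ = 4.283×10¹³ m³/s².
Semi-major axis a = (r_p + r_a)/2 = (3729.0 + 10800)/2 = 7264.5 km = 7.264×10⁶ m.
By Kepler's third law T = 2π√(a³/μ) = 2π × 2.992×10³ = 1.880×10⁴ s.
= 5.222 h.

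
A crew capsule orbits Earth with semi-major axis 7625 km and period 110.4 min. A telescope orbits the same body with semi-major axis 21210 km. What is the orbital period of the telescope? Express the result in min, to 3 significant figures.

Kepler's third law: T² ∝ a³, so T₂ = T₁ (a₂/a₁)^(3/2).
a₂/a₁ = 2.782, (a₂/a₁)^(3/2) = 4.639.
T₂ = 110.4 × 4.639 = 512.2 min.

T₂ ≈ 512 min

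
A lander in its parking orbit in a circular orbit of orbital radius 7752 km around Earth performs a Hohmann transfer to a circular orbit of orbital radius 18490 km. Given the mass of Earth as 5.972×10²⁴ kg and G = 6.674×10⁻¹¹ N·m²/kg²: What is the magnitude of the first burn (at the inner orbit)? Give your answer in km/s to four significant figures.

Δv ≈ 1.342 km/s

μ = GM = 6.674×10⁻¹¹ × 5.972×10²⁴ = 3.986×10¹⁴ m³/s².
r₁ = 7752 km = 7.752×10⁶ m.
r₂ = 18490 km = 1.849×10⁷ m.
Transfer ellipse a_t = (r₁ + r₂)/2 = 1.312×10⁷ m.
At r₁: circular v_c1 = √(μ/r₁) = 7170 m/s; transfer-perigee v_p = √[μ(2/r₁ − 1/a_t)] = 8512 m/s.
Δv₁ = v_p − v_c1 = 1342 m/s.
= 1.342 km/s.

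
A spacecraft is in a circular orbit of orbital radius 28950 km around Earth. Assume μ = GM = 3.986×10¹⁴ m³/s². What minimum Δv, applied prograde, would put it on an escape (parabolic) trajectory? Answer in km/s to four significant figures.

r = 28950 km = 2.895×10⁷ m.
Circular speed v_c = √(μ/r) = 3711 m/s.
Escape speed v_esc = √(2μ/r) = √2 × v_c = 5248 m/s.
Δv = v_esc − v_c = 1537 m/s = 1.537 km/s.

Δv ≈ 1.537 km/s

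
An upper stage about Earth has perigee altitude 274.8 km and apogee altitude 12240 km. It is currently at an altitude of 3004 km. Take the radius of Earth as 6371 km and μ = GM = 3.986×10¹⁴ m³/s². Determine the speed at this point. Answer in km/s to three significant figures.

r_p = 6371 + 274.8 = 6645.8 km = 6.6458×10⁶ m.
r_a = 6371 + 12240 = 18611 km = 1.8611×10⁷ m.
r = 6371 + 3004 = 9375.0 km = 9.375×10⁶ m.
Semi-major axis a = (r_p + r_a)/2 = 12628 km = 1.263×10⁷ m.
Vis-viva: v² = μ(2/r − 1/a) = 3.986×10¹⁴ × (2.133×10⁻⁷ − 7.919×10⁻⁸) = 5.347×10⁷ m²/s².
v = 7312 m/s = 7.312 km/s.

v ≈ 7.31 km/s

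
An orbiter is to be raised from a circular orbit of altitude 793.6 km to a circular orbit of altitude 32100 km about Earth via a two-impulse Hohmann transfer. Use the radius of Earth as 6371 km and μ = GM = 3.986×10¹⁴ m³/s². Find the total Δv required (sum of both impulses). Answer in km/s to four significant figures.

Δv_total ≈ 3.641 km/s

r₁ = 6371 + 793.6 = 7164.6 km = 7.1646×10⁶ m.
r₂ = 6371 + 32100 = 38471 km = 3.8471×10⁷ m.
Transfer ellipse a_t = (r₁ + r₂)/2 = 2.282×10⁷ m.
At r₁: circular v_c1 = √(μ/r₁) = 7459 m/s; transfer-perigee v_p = √[μ(2/r₁ − 1/a_t)] = 9685 m/s.
Δv₁ = v_p − v_c1 = 2226 m/s.
At r₂: circular v_c2 = √(μ/r₂) = 3219 m/s; transfer-apogee v_a = √[μ(2/r₂ − 1/a_t)] = 1804 m/s.
Δv₂ = v_c2 − v_a = 1415 m/s.
Total Δv = Δv₁ + Δv₂ = 3641 m/s = 3.641 km/s.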